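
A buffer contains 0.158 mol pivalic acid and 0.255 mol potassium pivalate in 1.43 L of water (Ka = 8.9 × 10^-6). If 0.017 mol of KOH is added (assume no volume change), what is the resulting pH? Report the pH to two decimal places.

OH- converts (CH3)3CCOOH to (CH3)3CCOO-: (CH3)3CCOOH → 0.141 mol, (CH3)3CCOO- → 0.272 mol.
pKa = −log(8.9 × 10^-6) = 5.051
pH = pKa + log([A⁻]/[HA]) = 5.051 + log(0.272/0.141) = 5.051 +0.285

pH = 5.34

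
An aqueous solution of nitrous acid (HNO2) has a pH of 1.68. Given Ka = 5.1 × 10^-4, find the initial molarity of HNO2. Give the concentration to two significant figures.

[H+] = 10^(-1.68) = 2.09 × 10^-2 M = x
Ka = x²/(C₀ − x) ⇒ C₀ = x + x²/Ka
C₀ = 2.09 × 10^-2 + (2.09 × 10^-2)²/(5.1 × 10^-4) = 8.77 × 10^-1 M

C₀ = 8.8 × 10^-1 M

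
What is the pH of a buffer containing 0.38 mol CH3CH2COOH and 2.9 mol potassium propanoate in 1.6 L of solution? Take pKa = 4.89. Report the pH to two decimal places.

Henderson–Hasselbalch: pH = pKa + log([CH3CH2COO-]/[CH3CH2COOH]) = 4.89 + log(2.9/0.38)
pH = 4.89 + (+0.883) = 5.77

pH = 5.77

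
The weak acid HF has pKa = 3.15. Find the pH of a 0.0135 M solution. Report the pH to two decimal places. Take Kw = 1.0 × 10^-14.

HF ⇌ F- + H+
Ka = 10^(−3.15) = 7.08 × 10^-4
Ka = [H+]²/(0.0135 − [H+]) = 7.08 × 10^-4
The 5% rule fails; solving [H+]² + Ka·[H+] − Ka·C₀ = 0 exactly:
[H+] = [−0.000708 + √(0.000708² + 3.82e-05)]/2 = 2.76 × 10^-3 M
pH = −log[H+] = −log(2.76 × 10^-3) = 2.56

pH = 2.56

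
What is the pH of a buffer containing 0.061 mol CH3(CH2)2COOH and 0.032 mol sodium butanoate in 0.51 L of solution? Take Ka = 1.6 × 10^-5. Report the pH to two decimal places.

pKa = −log(1.6 × 10^-5) = 4.796
pH = pKa + log([A⁻]/[HA]) = 4.796 + log(0.032/0.061)
pH = 4.796 + (-0.280) = 4.52

pH = 4.52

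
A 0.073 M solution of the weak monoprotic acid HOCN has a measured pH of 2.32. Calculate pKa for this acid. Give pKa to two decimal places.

[H+] = 10^(-2.32) = 4.79 × 10^-3 M
At equilibrium [HA] = 0.073 − 4.79 × 10^-3 = 6.82 × 10^-2 M
Ka = [H+][A-]/[HA] = (4.79 × 10^-3)² / 6.82 × 10^-2 = 3.36 × 10^-4
pKa = -log(3.36 × 10^-4) = 3.47

pKa = 3.47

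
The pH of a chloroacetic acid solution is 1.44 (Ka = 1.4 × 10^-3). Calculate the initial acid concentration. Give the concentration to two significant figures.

C₀ = 9.8 × 10^-1 M

[H+] = 10^(-1.44) = 3.63 × 10^-2 M = x
Ka = x²/(C₀ − x) ⇒ C₀ = x + x²/Ka
C₀ = 3.63 × 10^-2 + (3.63 × 10^-2)²/(1.4 × 10^-3) = 9.78 × 10^-1 M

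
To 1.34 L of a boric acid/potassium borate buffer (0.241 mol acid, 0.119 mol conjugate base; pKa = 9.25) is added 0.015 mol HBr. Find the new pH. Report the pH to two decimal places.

Added H+ converts B(OH)4- to B(OH)3: B(OH)3 → 0.256 mol, B(OH)4- → 0.104 mol.
pH = pKa + log([A⁻]/[HA]) = 9.25 + log(0.104/0.256) = 9.25 -0.391

pH = 8.86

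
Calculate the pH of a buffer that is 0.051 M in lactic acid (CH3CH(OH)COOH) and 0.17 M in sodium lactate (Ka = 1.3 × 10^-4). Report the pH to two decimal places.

pH = 4.41

pKa = −log(1.3 × 10^-4) = 3.886
Henderson–Hasselbalch: pH = pKa + log([CH3CH(OH)COO-]/[CH3CH(OH)COOH]) = 3.886 + log(0.17/0.051)
pH = 3.886 + (+0.523) = 4.41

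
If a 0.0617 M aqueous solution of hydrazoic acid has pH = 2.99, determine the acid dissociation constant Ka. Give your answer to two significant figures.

Ka = 1.7 × 10^-5

[H+] = 10^(-2.99) = 1.02 × 10^-3 M
At equilibrium [HA] = 0.0617 − 1.02 × 10^-3 = 6.07 × 10^-2 M
Ka = [H+][A-]/[HA] = (1.02 × 10^-3)² / 6.07 × 10^-2 = 1.7 × 10^-5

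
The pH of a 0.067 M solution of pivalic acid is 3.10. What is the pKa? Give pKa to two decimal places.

pKa = 5.02

[H+] = 10^(-3.10) = 7.94 × 10^-4 M
At equilibrium [HA] = 0.067 − 7.94 × 10^-4 = 6.62 × 10^-2 M
Ka = [H+][A-]/[HA] = (7.94 × 10^-4)² / 6.62 × 10^-2 = 9.52 × 10^-6
pKa = -log(9.52 × 10^-6) = 5.02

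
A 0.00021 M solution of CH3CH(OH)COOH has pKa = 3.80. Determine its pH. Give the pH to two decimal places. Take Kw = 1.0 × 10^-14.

CH3CH(OH)COOH ⇌ CH3CH(OH)COO- + H+
Ka = 10^(−3.80) = 1.58 × 10^-4
From the ICE table, Ka = [H+]²/(0.00021 − [H+]) = 1.58 × 10^-4.
The 5% rule fails; solving [H+]² + Ka·[H+] − Ka·C₀ = 0 exactly:
[H+] = [−0.000158 + √(0.000158² + 1.33e-07)]/2 = 1.20 × 10^-4 M
pH = −log[H+] = −log(1.20 × 10^-4) = 3.92

pH = 3.92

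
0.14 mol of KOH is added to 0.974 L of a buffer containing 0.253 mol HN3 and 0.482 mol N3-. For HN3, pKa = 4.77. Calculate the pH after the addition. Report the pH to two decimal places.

After neutralization: n(HN3) = 0.113 mol, n(N3-) = 0.622 mol.
pH = pKa + log([A⁻]/[HA]) = 4.77 + log(0.622/0.113) = 4.77 +0.741

pH = 5.51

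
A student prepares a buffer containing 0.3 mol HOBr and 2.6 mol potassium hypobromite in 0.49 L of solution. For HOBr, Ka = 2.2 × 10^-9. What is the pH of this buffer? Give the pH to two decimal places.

pKa = −log(2.2 × 10^-9) = 8.658
pH = pKa + log([A⁻]/[HA]) = 8.658 + log(2.6/0.3)
pH = 8.658 + (+0.938) = 9.60

pH = 9.60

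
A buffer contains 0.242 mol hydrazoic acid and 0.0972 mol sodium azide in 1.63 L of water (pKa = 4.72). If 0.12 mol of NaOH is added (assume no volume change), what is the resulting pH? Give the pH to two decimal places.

pH = 4.97

OH- converts HN3 to N3-: HN3 → 0.122 mol, N3- → 0.217 mol.
Henderson–Hasselbalch with mole ratio 0.217/0.122: pH = 4.72 + (+0.250)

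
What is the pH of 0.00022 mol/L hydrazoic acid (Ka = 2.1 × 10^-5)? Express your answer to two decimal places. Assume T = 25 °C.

pH = 4.23

HN3 ⇌ N3- + H+
Let x = [H+] at equilibrium. Ka = x²/(0.00022 − x).
The 5% rule fails; solving x² + Ka·x − Ka·C₀ = 0 exactly:
x = (−Ka + √(Ka² + 4·Ka·C₀))/2 = 5.83 × 10^-5 M
pH = −log[H+] = −log(5.83 × 10^-5) = 4.23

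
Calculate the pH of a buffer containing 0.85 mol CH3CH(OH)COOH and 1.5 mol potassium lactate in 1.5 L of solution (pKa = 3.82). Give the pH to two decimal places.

Henderson–Hasselbalch: pH = pKa + log([CH3CH(OH)COO-]/[CH3CH(OH)COOH]) = 3.82 + log(1.5/0.85)
pH = 3.82 + (+0.247) = 4.07

pH = 4.07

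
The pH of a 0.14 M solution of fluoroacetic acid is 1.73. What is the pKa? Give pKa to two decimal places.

pKa = 2.54

[H+] = 10^(-1.73) = 1.86 × 10^-2 M
At equilibrium [HA] = 0.14 − 1.86 × 10^-2 = 1.21 × 10^-1 M
Ka = [H+][A-]/[HA] = (1.86 × 10^-2)² / 1.21 × 10^-1 = 2.86 × 10^-3
pKa = -log(2.86 × 10^-3) = 2.54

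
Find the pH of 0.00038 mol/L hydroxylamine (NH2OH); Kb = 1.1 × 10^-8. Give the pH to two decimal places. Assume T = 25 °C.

NH2OH + H2O ⇌ NH3OH+ + OH-
Let x = [OH-] at equilibrium. Kb = x²/(0.00038 − x).
Neglecting x in the denominator: x = √(1.1 × 10^-8 × 0.00038) = 2.04 × 10^-6 M
Check: 0.54% ionized — well under 5%, approximation valid.
pOH = −log(2.04 × 10^-6) = 5.69; pH = 14.00 − 5.69 = 8.31

pH = 8.31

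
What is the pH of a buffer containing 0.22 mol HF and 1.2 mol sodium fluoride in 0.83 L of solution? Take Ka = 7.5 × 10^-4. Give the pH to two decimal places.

pH = 3.86

pKa = −log(7.5 × 10^-4) = 3.125
Using pH = pKa + log([base]/[acid]) with [base]/[acid] = 1.2/0.22:
pH = 3.125 + (+0.737) = 3.86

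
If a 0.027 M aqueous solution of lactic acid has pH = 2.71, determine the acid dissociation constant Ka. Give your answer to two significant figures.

Ka = 1.5 × 10^-4

[H+] = 10^(-2.71) = 1.95 × 10^-3 M
At equilibrium [HA] = 0.027 − 1.95 × 10^-3 = 2.50 × 10^-2 M
Ka = [H+][A-]/[HA] = (1.95 × 10^-3)² / 2.50 × 10^-2 = 1.5 × 10^-4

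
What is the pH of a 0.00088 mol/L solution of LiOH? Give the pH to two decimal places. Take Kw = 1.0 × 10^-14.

pH = 10.94

LiOH is a strong base; [OH-] = 0.00088 M.
pOH = -log(0.00088) = 3.06
pH = 14.00 - 3.06 = 10.94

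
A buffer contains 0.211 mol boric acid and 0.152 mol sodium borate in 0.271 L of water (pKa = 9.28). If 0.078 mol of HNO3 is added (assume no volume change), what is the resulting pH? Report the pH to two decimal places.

Added H+ converts B(OH)4- to B(OH)3: B(OH)3 → 0.289 mol, B(OH)4- → 0.074 mol.
Henderson–Hasselbalch with mole ratio 0.074/0.289: pH = 9.28 + (-0.592)

pH = 8.69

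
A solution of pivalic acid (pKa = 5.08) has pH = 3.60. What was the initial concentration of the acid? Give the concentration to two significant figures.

C₀ = 7.8 × 10^-3 M

[H+] = 10^(-3.60) = 2.51 × 10^-4 M = x
Ka = 10^(−5.08) = 8.32 × 10^-6
Ka = x²/(C₀ − x) ⇒ C₀ = x + x²/Ka
C₀ = 2.51 × 10^-4 + (2.51 × 10^-4)²/(8.32 × 10^-6) = 7.82 × 10^-3 M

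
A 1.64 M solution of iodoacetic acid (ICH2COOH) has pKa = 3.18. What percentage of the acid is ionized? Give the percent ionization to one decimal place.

ICH2COOH ⇌ ICH2COO- + H+; let x = [H+] at equilibrium.
Ka = 10^(−3.18) = 6.61 × 10^-4
x ≈ √(Ka·C₀) = √(6.61 × 10^-4 × 1.64) = 3.29 × 10^-2 M
% ionization = x/C₀ × 100% = 3.29 × 10^-2/1.64 × 100% = 2.0%

2.0%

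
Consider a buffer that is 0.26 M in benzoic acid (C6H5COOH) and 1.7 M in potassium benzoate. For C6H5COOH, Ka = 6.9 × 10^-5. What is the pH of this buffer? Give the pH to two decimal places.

pH = 4.98

pKa = −log(6.9 × 10^-5) = 4.161
Henderson–Hasselbalch: pH = pKa + log([C6H5COO-]/[C6H5COOH]) = 4.161 + log(1.7/0.26)
pH = 4.161 + (+0.815) = 4.98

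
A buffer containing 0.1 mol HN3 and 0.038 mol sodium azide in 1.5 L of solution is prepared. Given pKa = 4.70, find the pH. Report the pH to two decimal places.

pH = pKa + log([A⁻]/[HA]) = 4.70 + log(0.038/0.1)
pH = 4.70 + (-0.420) = 4.28

pH = 4.28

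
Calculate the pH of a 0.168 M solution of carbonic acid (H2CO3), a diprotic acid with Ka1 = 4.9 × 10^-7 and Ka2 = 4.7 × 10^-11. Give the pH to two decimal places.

Ka1 ≫ Ka2, so treat the first dissociation as the only significant source of H+.
Ka1 = x²/(0.168 − x) = 4.9 × 10^-7
x ≈ √(4.9 × 10^-7 × 0.168) = 2.87 × 10^-4 M
pH = −log(2.87 × 10^-4) = 3.54

pH = 3.54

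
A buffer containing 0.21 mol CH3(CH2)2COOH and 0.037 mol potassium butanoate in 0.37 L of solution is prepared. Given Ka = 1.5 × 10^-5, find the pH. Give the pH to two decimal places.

pH = 4.07

pKa = −log(1.5 × 10^-5) = 4.824
Using pH = pKa + log([base]/[acid]) with [base]/[acid] = 0.037/0.21:
pH = 4.824 + (-0.754) = 4.07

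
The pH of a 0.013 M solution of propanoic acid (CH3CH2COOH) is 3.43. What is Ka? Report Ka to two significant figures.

[H+] = 10^(-3.43) = 3.72 × 10^-4 M
At equilibrium [HA] = 0.013 − 3.72 × 10^-4 = 1.26 × 10^-2 M
Ka = [H+][A-]/[HA] = (3.72 × 10^-4)² / 1.26 × 10^-2 = 1.1 × 10^-5

Ka = 1.1 × 10^-5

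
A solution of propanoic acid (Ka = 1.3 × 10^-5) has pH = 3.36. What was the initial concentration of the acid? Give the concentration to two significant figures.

[H+] = 10^(-3.36) = 4.37 × 10^-4 M = x
Ka = x²/(C₀ − x) ⇒ C₀ = x + x²/Ka
C₀ = 4.37 × 10^-4 + (4.37 × 10^-4)²/(1.3 × 10^-5) = 1.51 × 10^-2 M

C₀ = 1.5 × 10^-2 M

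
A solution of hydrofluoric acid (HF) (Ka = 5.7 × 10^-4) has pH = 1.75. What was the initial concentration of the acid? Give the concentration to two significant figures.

C₀ = 5.7 × 10^-1 M

[H+] = 10^(-1.75) = 1.78 × 10^-2 M = x
Ka = x²/(C₀ − x) ⇒ C₀ = x + x²/Ka
C₀ = 1.78 × 10^-2 + (1.78 × 10^-2)²/(5.7 × 10^-4) = 5.74 × 10^-1 M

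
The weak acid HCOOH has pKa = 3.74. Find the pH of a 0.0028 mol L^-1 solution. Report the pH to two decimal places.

HCOOH ⇌ HCOO- + H+
Ka = 10^(−3.74) = 1.82 × 10^-4
Ka = x²/(0.0028 − x) = 1.82 × 10^-4
x is not negligible relative to C₀; solve x² + 0.000182·x − 5.1e-07 = 0.
x = (−Ka + √(Ka² + 4·Ka·C₀))/2 = 6.29 × 10^-4 M
pH = −log[H+] = −log(6.29 × 10^-4) = 3.20

pH = 3.20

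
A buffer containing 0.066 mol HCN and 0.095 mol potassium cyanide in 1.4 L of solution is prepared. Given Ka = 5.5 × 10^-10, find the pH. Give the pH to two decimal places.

pH = 9.42

pKa = −log(5.5 × 10^-10) = 9.260
pH = pKa + log([A⁻]/[HA]) = 9.260 + log(0.095/0.066)
pH = 9.260 + (+0.158) = 9.42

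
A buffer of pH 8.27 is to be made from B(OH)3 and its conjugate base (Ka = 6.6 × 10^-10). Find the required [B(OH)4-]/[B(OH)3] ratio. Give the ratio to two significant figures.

pKa = -log(6.6 × 10^-10) = 9.180
pH = pKa + log(r) ⇒ log(r) = 8.27 − 9.180 = -0.910
r = [B(OH)4-]/[B(OH)3] = 10^(-0.910) = 0.123

ratio = 0.12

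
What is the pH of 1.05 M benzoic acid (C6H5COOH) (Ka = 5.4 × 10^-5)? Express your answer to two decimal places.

C6H5COOH ⇌ C6H5COO- + H+
From the ICE table, Ka = [H+]²/(1.05 − [H+]) = 5.4 × 10^-5.
Neglecting [H+] in the denominator: [H+] = √(5.4 × 10^-5 × 1.05) = 7.53 × 10^-3 M
([H+]/C₀ = 0.72% < 5%, so the approximation holds.)
pH = −log[H+] = −log(7.53 × 10^-3) = 2.12

pH = 2.12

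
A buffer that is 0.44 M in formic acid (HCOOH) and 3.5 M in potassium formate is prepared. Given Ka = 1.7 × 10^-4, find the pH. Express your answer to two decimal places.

pH = 4.67

pKa = −log(1.7 × 10^-4) = 3.770
Using pH = pKa + log([base]/[acid]) with [base]/[acid] = 3.5/0.44:
pH = 3.770 + (+0.901) = 4.67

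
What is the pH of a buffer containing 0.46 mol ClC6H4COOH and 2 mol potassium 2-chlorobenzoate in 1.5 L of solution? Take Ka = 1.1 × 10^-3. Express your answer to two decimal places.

pKa = −log(1.1 × 10^-3) = 2.959
Using pH = pKa + log([base]/[acid]) with [base]/[acid] = 2/0.46:
pH = 2.959 + (+0.638) = 3.60

pH = 3.60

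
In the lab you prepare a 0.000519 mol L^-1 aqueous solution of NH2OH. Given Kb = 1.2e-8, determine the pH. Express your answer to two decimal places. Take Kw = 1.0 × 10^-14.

pH = 8.40

NH2OH + H2O ⇌ NH3OH+ + OH-
From the ICE table, Kb = [OH-]²/(0.000519 − [OH-]) = 1.2 × 10^-8.
Neglecting [OH-] in the denominator: [OH-] = √(1.2 × 10^-8 × 0.000519) = 2.50 × 10^-6 M
([OH-]/C₀ = 0.48% < 5%, so the approximation holds.)
pOH = 5.60, so pH = 14.00 − pOH = 8.40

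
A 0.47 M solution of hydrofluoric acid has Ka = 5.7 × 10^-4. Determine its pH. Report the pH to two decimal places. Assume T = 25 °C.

pH = 1.79

HF ⇌ F- + H+
Let x = [H+] at equilibrium. Ka = x²/(0.47 − x).
Assume x ≪ 0.47: x ≈ √(5.7 × 10^-4 × 0.47) = 1.64 × 10^-2 M
(x/C₀ = 3.5% < 5%, so the approximation holds.)
pH = −log[H+] = −log(1.64 × 10^-2) = 1.79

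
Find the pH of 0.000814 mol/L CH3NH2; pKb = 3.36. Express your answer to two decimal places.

CH3NH2 + H2O ⇌ CH3NH3+ + OH-
Kb = 10^(−3.36) = 4.37 × 10^-4
Let x = [OH-] at equilibrium. Kb = x²/(0.000814 − x).
Here C₀/Kb ≈ 1.86, so the small-x approximation fails. Use the quadratic:
x = (−Kb + √(Kb² + 4·Kb·C₀))/2 = 4.17 × 10^-4 M
pOH = 3.38, so pH = 14.00 − pOH = 10.62

pH = 10.62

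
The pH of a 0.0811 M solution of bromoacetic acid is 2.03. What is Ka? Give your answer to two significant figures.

Ka = 1.2 × 10^-3

[H+] = 10^(-2.03) = 9.33 × 10^-3 M
At equilibrium [HA] = 0.0811 − 9.33 × 10^-3 = 7.18 × 10^-2 M
Ka = [H+][A-]/[HA] = (9.33 × 10^-3)² / 7.18 × 10^-2 = 1.2 × 10^-3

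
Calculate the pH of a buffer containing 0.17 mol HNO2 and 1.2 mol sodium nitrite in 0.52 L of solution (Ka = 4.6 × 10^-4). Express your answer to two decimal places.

pH = 4.19

pKa = −log(4.6 × 10^-4) = 3.337
Using pH = pKa + log([base]/[acid]) with [base]/[acid] = 1.2/0.17:
pH = 3.337 + (+0.849) = 4.19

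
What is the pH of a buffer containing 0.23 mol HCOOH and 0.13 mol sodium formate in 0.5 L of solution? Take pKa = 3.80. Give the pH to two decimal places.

pH = pKa + log([A⁻]/[HA]) = 3.80 + log(0.13/0.23)
pH = 3.80 + (-0.248) = 3.55

pH = 3.55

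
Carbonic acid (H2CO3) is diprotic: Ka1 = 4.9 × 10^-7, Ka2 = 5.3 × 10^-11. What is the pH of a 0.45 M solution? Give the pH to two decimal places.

Ka1 ≫ Ka2, so treat the first dissociation as the only significant source of H+.
Ka1 = x²/(0.45 − x) = 4.9 × 10^-7
x ≈ √(4.9 × 10^-7 × 0.45) = 4.70 × 10^-4 M
pH = −log(4.70 × 10^-4) = 3.33

pH = 3.33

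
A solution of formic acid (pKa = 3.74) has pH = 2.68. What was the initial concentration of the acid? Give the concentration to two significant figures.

C₀ = 2.6 × 10^-2 M

[H+] = 10^(-2.68) = 2.09 × 10^-3 M = x
Ka = 10^(−3.74) = 1.82 × 10^-4
Ka = x²/(C₀ − x) ⇒ C₀ = x + x²/Ka
C₀ = 2.09 × 10^-3 + (2.09 × 10^-3)²/(1.82 × 10^-4) = 2.61 × 10^-2 M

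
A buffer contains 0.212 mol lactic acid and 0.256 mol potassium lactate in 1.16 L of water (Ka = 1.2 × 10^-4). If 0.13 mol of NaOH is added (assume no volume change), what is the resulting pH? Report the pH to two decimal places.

pH = 4.59

OH- converts CH3CH(OH)COOH to CH3CH(OH)COO-: CH3CH(OH)COOH → 0.082 mol, CH3CH(OH)COO- → 0.386 mol.
pKa = −log(1.2 × 10^-4) = 3.921
pH = pKa + log([A⁻]/[HA]) = 3.921 + log(0.386/0.082) = 3.921 +0.673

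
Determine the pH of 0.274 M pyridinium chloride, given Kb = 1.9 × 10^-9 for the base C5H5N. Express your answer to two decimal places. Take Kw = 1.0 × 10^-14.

C5H5NH+ is the conjugate acid of the weak base C5H5N.
Ka = Kw/Kb = 1.0×10^-14 / 1.9 × 10^-9 = 5.26 × 10^-6
From the ICE table, Ka = [H+]²/(0.274 − [H+]) = 5.26 × 10^-6.
Assume [H+] ≪ 0.274: [H+] ≈ √(5.26 × 10^-6 × 0.274) = 1.20 × 10^-3 M
pH = −log(1.20 × 10^-3) = 2.92

pH = 2.92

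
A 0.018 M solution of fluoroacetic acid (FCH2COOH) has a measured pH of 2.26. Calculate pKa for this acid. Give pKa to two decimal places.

[H+] = 10^(-2.26) = 5.50 × 10^-3 M
At equilibrium [HA] = 0.018 − 5.50 × 10^-3 = 1.25 × 10^-2 M
Ka = [H+][A-]/[HA] = (5.50 × 10^-3)² / 1.25 × 10^-2 = 2.42 × 10^-3
pKa = -log(2.42 × 10^-3) = 2.62

pKa = 2.62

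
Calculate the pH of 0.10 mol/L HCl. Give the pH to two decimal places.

HCl is a strong acid and dissociates completely, so [H+] = 0.10 M.
pH = -log(0.1) = 1.00

pH = 1.00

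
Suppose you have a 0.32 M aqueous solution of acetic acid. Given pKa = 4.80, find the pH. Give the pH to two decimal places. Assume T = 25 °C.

CH3COOH ⇌ CH3COO- + H+
Ka = 10^(−4.80) = 1.58 × 10^-5
From the ICE table, Ka = x²/(0.32 − x) = 1.58 × 10^-5.
Since Ka ≪ C₀, x ≈ √(Ka·C₀) = 2.25 × 10^-3 M.
pH = −log(2.25 × 10^-3) = 2.65

pH = 2.65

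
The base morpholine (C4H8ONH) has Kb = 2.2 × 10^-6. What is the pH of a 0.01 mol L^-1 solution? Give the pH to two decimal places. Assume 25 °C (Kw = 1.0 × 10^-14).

pH = 10.17

C4H8ONH + H2O ⇌ C4H8ONH2+ + OH-
Let x = [OH-] at equilibrium. Kb = x²/(0.01 − x).
Assume x ≪ 0.01: x ≈ √(2.2 × 10^-6 × 0.01) = 1.48 × 10^-4 M
Check: 1.5% ionized — well under 5%, approximation valid.
pOH = −log(1.48 × 10^-4) = 3.83; pH = 14.00 − 3.83 = 10.17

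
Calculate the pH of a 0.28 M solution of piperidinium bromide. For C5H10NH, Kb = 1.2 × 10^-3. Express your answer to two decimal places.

pH = 5.82

C5H10NH2+ is the conjugate acid of the weak base C5H10NH.
Ka = Kw/Kb = 1.0×10^-14 / 1.2 × 10^-3 = 8.33 × 10^-12
Let x = [H+] at equilibrium. Ka = x²/(0.28 − x).
Neglecting x in the denominator: x = √(8.33 × 10^-12 × 0.28) = 1.53 × 10^-6 M
Check: 0.00055% ionized — well under 5%, approximation valid.
pH = −log(1.53 × 10^-6) = 5.82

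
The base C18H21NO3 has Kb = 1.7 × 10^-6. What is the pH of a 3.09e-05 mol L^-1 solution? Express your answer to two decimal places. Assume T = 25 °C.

C18H21NO3 + H2O ⇌ C18H22NO3+ + OH-
Kb = [OH-]²/(3.09e-05 − [OH-]) = 1.7 × 10^-6
The 5% rule fails; solving [OH-]² + Kb·[OH-] − Kb·C₀ = 0 exactly:
[OH-] = (−Kb + √(Kb² + 4·Kb·C₀))/2 = 6.45 × 10^-6 M
pOH = −log(6.45 × 10^-6) = 5.19; pH = 14.00 − 5.19 = 8.81

pH = 8.81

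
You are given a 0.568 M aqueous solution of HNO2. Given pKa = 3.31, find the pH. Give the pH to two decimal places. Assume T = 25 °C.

pH = 1.78

HNO2 ⇌ NO2- + H+
Ka = 10^(−3.31) = 4.90 × 10^-4
Ka = x²/(0.568 − x) = 4.90 × 10^-4
Neglecting x in the denominator: x = √(4.90 × 10^-4 × 0.568) = 1.67 × 10^-2 M
pH = −log[H+] = −log(1.67 × 10^-2) = 1.78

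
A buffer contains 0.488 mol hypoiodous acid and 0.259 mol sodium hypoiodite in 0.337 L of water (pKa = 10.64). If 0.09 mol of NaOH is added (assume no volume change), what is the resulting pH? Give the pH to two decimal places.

OH- converts HOI to OI-: HOI → 0.398 mol, OI- → 0.349 mol.
pH = pKa + log([A⁻]/[HA]) = 10.64 + log(0.349/0.398) = 10.64 -0.057

pH = 10.58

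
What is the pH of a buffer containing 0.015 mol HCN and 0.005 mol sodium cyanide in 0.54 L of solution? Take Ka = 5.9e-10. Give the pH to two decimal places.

pKa = −log(5.9 × 10^-10) = 9.229
pH = pKa + log([A⁻]/[HA]) = 9.229 + log(0.005/0.015)
pH = 9.229 + (-0.477) = 8.75

pH = 8.75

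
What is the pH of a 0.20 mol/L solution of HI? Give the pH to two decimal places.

HI is a strong acid and dissociates completely, so [H+] = 0.20 M.
pH = -log(0.2) = 0.70

pH = 0.70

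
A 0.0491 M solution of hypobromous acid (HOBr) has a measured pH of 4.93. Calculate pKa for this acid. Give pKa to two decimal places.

pKa = 8.55

[H+] = 10^(-4.93) = 1.17 × 10^-5 M
At equilibrium [HA] = 0.0491 − 1.17 × 10^-5 = 4.91 × 10^-2 M
Ka = [H+][A-]/[HA] = (1.17 × 10^-5)² / 4.91 × 10^-2 = 2.79 × 10^-9
pKa = -log(2.79 × 10^-9) = 8.55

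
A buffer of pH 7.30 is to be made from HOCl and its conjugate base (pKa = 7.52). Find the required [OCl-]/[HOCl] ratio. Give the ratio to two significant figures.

ratio = 0.60

pH = pKa + log(r) ⇒ log(r) = 7.30 − 7.52 = -0.22
r = [OCl-]/[HOCl] = 10^(-0.22) = 0.603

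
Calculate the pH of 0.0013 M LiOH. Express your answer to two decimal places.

pH = 11.11

LiOH is a strong base; [OH-] = 0.0013 M.
pOH = -log(0.0013) = 2.89
pH = 14.00 - 2.89 = 11.11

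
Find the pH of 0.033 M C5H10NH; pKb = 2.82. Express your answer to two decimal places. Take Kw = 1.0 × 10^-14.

C5H10NH + H2O ⇌ C5H10NH2+ + OH-
Kb = 10^(−2.82) = 1.51 × 10^-3
Kb = [OH-]²/(0.033 − [OH-]) = 1.51 × 10^-3
Here C₀/Kb ≈ 21.9, so the small-[OH-] approximation fails. Use the quadratic:
[OH-] = (−Kb + √(Kb² + 4·Kb·C₀))/2 = 6.34 × 10^-3 M
pOH = 2.20, so pH = 14.00 − pOH = 11.80

pH = 11.80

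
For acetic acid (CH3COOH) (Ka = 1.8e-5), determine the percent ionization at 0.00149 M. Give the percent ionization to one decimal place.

10.4%

CH3COOH ⇌ CH3COO- + H+; let x = [H+] at equilibrium.
Ka = x²/(C₀ − x); solving the quadratic gives x = 1.55 × 10^-4 M.
Fraction ionized = 1.55 × 10^-4 / 0.00149 = 0.1040 → 10.4%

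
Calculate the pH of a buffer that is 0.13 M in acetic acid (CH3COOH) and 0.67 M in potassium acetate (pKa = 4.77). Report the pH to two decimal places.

Using pH = pKa + log([base]/[acid]) with [base]/[acid] = 0.67/0.13:
pH = 4.77 + (+0.712) = 5.48

pH = 5.48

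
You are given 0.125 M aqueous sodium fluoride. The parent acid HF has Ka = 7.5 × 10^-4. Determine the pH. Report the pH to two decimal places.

F- is the conjugate base of the weak acid HF.
Kb = Kw/Ka = 1.0×10^-14 / 7.5 × 10^-4 = 1.33 × 10^-11
Kb = x²/(0.125 − x) = 1.33 × 10^-11
Since Kb ≪ C₀, x ≈ √(Kb·C₀) = 1.29 × 10^-6 M.
pOH = −log(1.29 × 10^-6) = 5.89; pH = 14.00 − 5.89 = 8.11

pH = 8.11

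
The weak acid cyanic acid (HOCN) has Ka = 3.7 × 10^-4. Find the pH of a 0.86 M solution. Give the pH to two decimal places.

HOCN ⇌ OCN- + H+
From the ICE table, Ka = [H+]²/(0.86 − [H+]) = 3.7 × 10^-4.
Since Ka ≪ C₀, [H+] ≈ √(Ka·C₀) = 1.78 × 10^-2 M.
pH = −log[H+] = −log(1.78 × 10^-2) = 1.75

pH = 1.75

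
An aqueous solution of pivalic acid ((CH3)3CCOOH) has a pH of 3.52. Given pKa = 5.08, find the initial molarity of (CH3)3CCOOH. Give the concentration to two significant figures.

[H+] = 10^(-3.52) = 3.02 × 10^-4 M = x
Ka = 10^(−5.08) = 8.32 × 10^-6
Ka = x²/(C₀ − x) ⇒ C₀ = x + x²/Ka
C₀ = 3.02 × 10^-4 + (3.02 × 10^-4)²/(8.32 × 10^-6) = 1.13 × 10^-2 M

C₀ = 1.1 × 10^-2 M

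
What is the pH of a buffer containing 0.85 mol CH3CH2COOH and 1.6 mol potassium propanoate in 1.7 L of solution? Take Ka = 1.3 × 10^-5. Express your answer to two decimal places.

pH = 5.16

pKa = −log(1.3 × 10^-5) = 4.886
pH = pKa + log([A⁻]/[HA]) = 4.886 + log(1.6/0.85)
pH = 4.886 + (+0.275) = 5.16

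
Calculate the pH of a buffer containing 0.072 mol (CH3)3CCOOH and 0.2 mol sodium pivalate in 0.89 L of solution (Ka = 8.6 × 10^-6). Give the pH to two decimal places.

pKa = −log(8.6 × 10^-6) = 5.066
Using pH = pKa + log([base]/[acid]) with [base]/[acid] = 0.2/0.072:
pH = 5.066 + (+0.444) = 5.51

pH = 5.51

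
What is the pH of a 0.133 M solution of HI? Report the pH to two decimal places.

pH = 0.88

HI is a strong acid and dissociates completely, so [H+] = 0.133 M.
pH = -log(0.133) = 0.88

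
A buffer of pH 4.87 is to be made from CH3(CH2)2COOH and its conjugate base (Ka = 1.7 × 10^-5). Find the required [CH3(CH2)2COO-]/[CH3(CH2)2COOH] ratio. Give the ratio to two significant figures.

pKa = -log(1.7 × 10^-5) = 4.770
pH = pKa + log(r) ⇒ log(r) = 4.87 − 4.770 = +0.100
r = [CH3(CH2)2COO-]/[CH3(CH2)2COOH] = 10^(+0.100) = 1.26

ratio = 1.3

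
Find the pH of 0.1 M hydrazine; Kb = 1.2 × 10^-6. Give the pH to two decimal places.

N2H4 + H2O ⇌ N2H5+ + OH-
From the ICE table, Kb = [OH-]²/(0.1 − [OH-]) = 1.2 × 10^-6.
Since Kb ≪ C₀, [OH-] ≈ √(Kb·C₀) = 3.46 × 10^-4 M.
pOH = 3.46, so pH = 14.00 − pOH = 10.54

pH = 10.54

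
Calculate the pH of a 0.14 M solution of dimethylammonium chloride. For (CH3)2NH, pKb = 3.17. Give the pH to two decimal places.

pH = 5.84

(CH3)2NH2+ is the conjugate acid of the weak base (CH3)2NH.
Kb = 10^(−3.17) = 6.76 × 10^-4
Ka = Kw/Kb = 1.0×10^-14 / 6.76 × 10^-4 = 1.48 × 10^-11
From the ICE table, Ka = x²/(0.14 − x) = 1.48 × 10^-11.
Since Ka ≪ C₀, x ≈ √(Ka·C₀) = 1.44 × 10^-6 M.
(x/C₀ = 0.001% < 5%, so the approximation holds.)
pH = −log[H+] = −log(1.44 × 10^-6) = 5.84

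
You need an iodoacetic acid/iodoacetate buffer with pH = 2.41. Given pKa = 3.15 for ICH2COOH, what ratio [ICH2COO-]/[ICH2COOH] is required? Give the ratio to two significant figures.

pH = pKa + log(r) ⇒ log(r) = 2.41 − 3.15 = -0.74
r = [ICH2COO-]/[ICH2COOH] = 10^(-0.74) = 0.182

ratio = 0.18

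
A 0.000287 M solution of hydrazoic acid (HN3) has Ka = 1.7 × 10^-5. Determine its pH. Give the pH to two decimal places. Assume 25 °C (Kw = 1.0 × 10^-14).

HN3 ⇌ N3- + H+
From the ICE table, Ka = [H+]²/(0.000287 − [H+]) = 1.7 × 10^-5.
[H+] is not negligible relative to C₀; solve [H+]² + 1.7e-05·[H+] − 4.88e-09 = 0.
[H+] = (−Ka + √(Ka² + 4·Ka·C₀))/2 = 6.19 × 10^-5 M
pH = −log(6.19 × 10^-5) = 4.21

pH = 4.21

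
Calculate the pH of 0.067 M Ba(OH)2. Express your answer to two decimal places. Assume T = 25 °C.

Ba(OH)2 is a strong base (each formula unit releases 2 OH-); [OH-] = 0.134 M.
pOH = -log(0.134) = 0.87
pH = 14.00 - 0.87 = 13.13

pH = 13.13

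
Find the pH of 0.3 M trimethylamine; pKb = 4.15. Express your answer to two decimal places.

(CH3)3N + H2O ⇌ (CH3)3NH+ + OH-
Kb = 10^(−4.15) = 7.08 × 10^-5
From the ICE table, Kb = [OH-]²/(0.3 − [OH-]) = 7.08 × 10^-5.
Since Kb ≪ C₀, [OH-] ≈ √(Kb·C₀) = 4.61 × 10^-3 M.
pOH = 2.34, so pH = 14.00 − pOH = 11.66

pH = 11.66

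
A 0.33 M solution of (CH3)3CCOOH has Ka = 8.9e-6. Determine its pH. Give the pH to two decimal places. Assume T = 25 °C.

(CH3)3CCOOH ⇌ (CH3)3CCOO- + H+
From the ICE table, Ka = [H+]²/(0.33 − [H+]) = 8.9 × 10^-6.
Neglecting [H+] in the denominator: [H+] = √(8.9 × 10^-6 × 0.33) = 1.71 × 10^-3 M
([H+]/C₀ = 0.52% < 5%, so the approximation holds.)
pH = −log(1.71 × 10^-3) = 2.77

pH = 2.77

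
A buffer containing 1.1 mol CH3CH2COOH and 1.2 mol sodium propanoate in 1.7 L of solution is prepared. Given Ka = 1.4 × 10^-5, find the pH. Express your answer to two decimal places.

pH = 4.89

pKa = −log(1.4 × 10^-5) = 4.854
pH = pKa + log([A⁻]/[HA]) = 4.854 + log(1.2/1.1)
pH = 4.854 + (+0.038) = 4.89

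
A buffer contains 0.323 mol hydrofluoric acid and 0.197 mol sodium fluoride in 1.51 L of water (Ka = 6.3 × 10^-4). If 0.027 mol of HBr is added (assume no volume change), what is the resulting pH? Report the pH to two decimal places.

After neutralization: n(HF) = 0.35 mol, n(F-) = 0.17 mol.
pKa = −log(6.3 × 10^-4) = 3.201
Henderson–Hasselbalch with mole ratio 0.17/0.35: pH = 3.201 + (-0.314)

pH = 2.89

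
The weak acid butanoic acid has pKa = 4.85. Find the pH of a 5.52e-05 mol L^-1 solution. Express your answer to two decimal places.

pH = 4.66

CH3(CH2)2COOH ⇌ CH3(CH2)2COO- + H+
Ka = 10^(−4.85) = 1.41 × 10^-5
From the ICE table, Ka = x²/(5.52e-05 − x) = 1.41 × 10^-5.
Here C₀/Ka ≈ 3.91, so the small-x approximation fails. Use the quadratic:
x = [−1.41e-05 + √(1.41e-05² + 3.11e-09)]/2 = 2.17 × 10^-5 M
pH = −log(2.17 × 10^-5) = 4.66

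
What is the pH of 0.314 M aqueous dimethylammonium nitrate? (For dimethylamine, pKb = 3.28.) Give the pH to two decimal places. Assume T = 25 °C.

(CH3)2NH2+ is the conjugate acid of the weak base (CH3)2NH.
Kb = 10^(−3.28) = 5.25 × 10^-4
Ka = Kw/Kb = 1.0×10^-14 / 5.25 × 10^-4 = 1.90 × 10^-11
Ka = x²/(0.314 − x) = 1.90 × 10^-11
Since Ka ≪ C₀, x ≈ √(Ka·C₀) = 2.44 × 10^-6 M.
pH = −log(2.44 × 10^-6) = 5.61

pH = 5.61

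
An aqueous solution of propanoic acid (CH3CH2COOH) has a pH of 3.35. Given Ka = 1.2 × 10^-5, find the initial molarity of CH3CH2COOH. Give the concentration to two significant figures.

C₀ = 1.7 × 10^-2 M

[H+] = 10^(-3.35) = 4.47 × 10^-4 M = x
Ka = x²/(C₀ − x) ⇒ C₀ = x + x²/Ka
C₀ = 4.47 × 10^-4 + (4.47 × 10^-4)²/(1.2 × 10^-5) = 1.71 × 10^-2 M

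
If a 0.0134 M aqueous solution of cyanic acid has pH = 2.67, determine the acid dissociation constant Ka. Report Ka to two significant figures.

[H+] = 10^(-2.67) = 2.14 × 10^-3 M
At equilibrium [HA] = 0.0134 − 2.14 × 10^-3 = 1.13 × 10^-2 M
Ka = [H+][A-]/[HA] = (2.14 × 10^-3)² / 1.13 × 10^-2 = 4.1 × 10^-4

Ka = 4.1 × 10^-4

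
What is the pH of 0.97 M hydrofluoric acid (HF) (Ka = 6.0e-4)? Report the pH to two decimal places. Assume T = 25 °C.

HF ⇌ F- + H+
From the ICE table, Ka = [H+]²/(0.97 − [H+]) = 6.0 × 10^-4.
Neglecting [H+] in the denominator: [H+] = √(6.0 × 10^-4 × 0.97) = 2.41 × 10^-2 M
pH = −log[H+] = −log(2.41 × 10^-2) = 1.62

pH = 1.62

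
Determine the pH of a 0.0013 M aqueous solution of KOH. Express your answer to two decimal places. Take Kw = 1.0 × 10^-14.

pH = 11.11

KOH is a strong base; [OH-] = 0.0013 M.
pOH = -log(0.0013) = 2.89
pH = 14.00 - 2.89 = 11.11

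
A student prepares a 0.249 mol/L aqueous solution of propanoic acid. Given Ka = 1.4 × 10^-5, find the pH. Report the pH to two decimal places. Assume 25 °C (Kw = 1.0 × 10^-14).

CH3CH2COOH ⇌ CH3CH2COO- + H+
From the ICE table, Ka = x²/(0.249 − x) = 1.4 × 10^-5.
Assume x ≪ 0.249: x ≈ √(1.4 × 10^-5 × 0.249) = 1.87 × 10^-3 M
(x/C₀ = 0.75% < 5%, so the approximation holds.)
pH = −log[H+] = −log(1.87 × 10^-3) = 2.73

pH = 2.73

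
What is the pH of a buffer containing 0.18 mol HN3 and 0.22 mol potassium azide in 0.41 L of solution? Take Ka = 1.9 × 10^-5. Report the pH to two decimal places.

pKa = −log(1.9 × 10^-5) = 4.721
Using pH = pKa + log([base]/[acid]) with [base]/[acid] = 0.22/0.18:
pH = 4.721 + (+0.087) = 4.81

pH = 4.81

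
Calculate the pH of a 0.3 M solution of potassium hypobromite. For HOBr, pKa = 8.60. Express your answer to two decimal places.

pH = 11.04

OBr- is the conjugate base of the weak acid HOBr.
Ka = 10^(−8.60) = 2.51 × 10^-9
Kb = Kw/Ka = 1.0×10^-14 / 2.51 × 10^-9 = 3.98 × 10^-6
From the ICE table, Kb = [OH-]²/(0.3 − [OH-]) = 3.98 × 10^-6.
Since Kb ≪ C₀, [OH-] ≈ √(Kb·C₀) = 1.09 × 10^-3 M.
pOH = −log(1.09 × 10^-3) = 2.96; pH = 14.00 − 2.96 = 11.04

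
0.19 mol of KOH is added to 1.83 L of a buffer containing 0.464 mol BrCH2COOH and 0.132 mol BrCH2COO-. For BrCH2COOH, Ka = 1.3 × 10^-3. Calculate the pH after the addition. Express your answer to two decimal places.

pH = 2.96

OH- converts BrCH2COOH to BrCH2COO-: BrCH2COOH → 0.274 mol, BrCH2COO- → 0.322 mol.
pKa = −log(1.3 × 10^-3) = 2.886
pH = pKa + log(n_BrCH2COO-/n_BrCH2COOH) = 2.886 + log(0.322/0.274) = 2.886 + (+0.070)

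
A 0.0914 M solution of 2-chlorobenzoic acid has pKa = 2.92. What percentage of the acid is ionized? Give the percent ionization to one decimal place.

10.8%

ClC6H4COOH ⇌ ClC6H4COO- + H+; let x = [H+] at equilibrium.
Ka = 10^(−2.92) = 1.20 × 10^-3
Solve x² + 0.0012x − 0.00011 = 0 → x = 9.89 × 10^-3 M
% ionization = x/C₀ × 100% = 9.89 × 10^-3/0.0914 × 100% = 10.8%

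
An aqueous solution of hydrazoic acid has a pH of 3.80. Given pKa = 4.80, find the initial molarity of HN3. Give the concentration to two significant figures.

[H+] = 10^(-3.80) = 1.58 × 10^-4 M = x
Ka = 10^(−4.80) = 1.58 × 10^-5
Ka = x²/(C₀ − x) ⇒ C₀ = x + x²/Ka
C₀ = 1.58 × 10^-4 + (1.58 × 10^-4)²/(1.58 × 10^-5) = 1.74 × 10^-3 M

C₀ = 1.7 × 10^-3 M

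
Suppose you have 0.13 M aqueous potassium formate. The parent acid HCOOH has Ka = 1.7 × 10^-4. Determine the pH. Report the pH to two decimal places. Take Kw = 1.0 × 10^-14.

HCOO- is the conjugate base of the weak acid HCOOH.
Kb = Kw/Ka = 1.0×10^-14 / 1.7 × 10^-4 = 5.88 × 10^-11
Kb = [OH-]²/(0.13 − [OH-]) = 5.88 × 10^-11
Assume [OH-] ≪ 0.13: [OH-] ≈ √(5.88 × 10^-11 × 0.13) = 2.76 × 10^-6 M
([OH-]/C₀ = 0.0021% < 5%, so the approximation holds.)
pOH = 5.56, so pH = 14.00 − pOH = 8.44

pH = 8.44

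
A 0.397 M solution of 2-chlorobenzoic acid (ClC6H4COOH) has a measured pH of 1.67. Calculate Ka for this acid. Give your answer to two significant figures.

Ka = 1.2 × 10^-3

[H+] = 10^(-1.67) = 2.14 × 10^-2 M
At equilibrium [HA] = 0.397 − 2.14 × 10^-2 = 3.76 × 10^-1 M
Ka = [H+][A-]/[HA] = (2.14 × 10^-2)² / 3.76 × 10^-1 = 1.2 × 10^-3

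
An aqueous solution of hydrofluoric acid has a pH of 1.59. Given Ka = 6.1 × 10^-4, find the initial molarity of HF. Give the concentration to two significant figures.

C₀ = 1.1 M

[H+] = 10^(-1.59) = 2.57 × 10^-2 M = x
Ka = x²/(C₀ − x) ⇒ C₀ = x + x²/Ka
C₀ = 2.57 × 10^-2 + (2.57 × 10^-2)²/(6.1 × 10^-4) = 1.11 M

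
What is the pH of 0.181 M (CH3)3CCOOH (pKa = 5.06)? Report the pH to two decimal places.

(CH3)3CCOOH ⇌ (CH3)3CCOO- + H+
Ka = 10^(−5.06) = 8.71 × 10^-6
Ka = [H+]²/(0.181 − [H+]) = 8.71 × 10^-6
Since Ka ≪ C₀, [H+] ≈ √(Ka·C₀) = 1.26 × 10^-3 M.
Check: 0.69% ionized — well under 5%, approximation valid.
pH = −log(1.26 × 10^-3) = 2.90

pH = 2.90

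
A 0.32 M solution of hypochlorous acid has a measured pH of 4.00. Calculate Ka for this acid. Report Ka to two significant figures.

Ka = 3.1 × 10^-8

[H+] = 10^(-4.00) = 1.00 × 10^-4 M
At equilibrium [HA] = 0.32 − 1.00 × 10^-4 = 3.20 × 10^-1 M
Ka = [H+][A-]/[HA] = (1.00 × 10^-4)² / 3.20 × 10^-1 = 3.1 × 10^-8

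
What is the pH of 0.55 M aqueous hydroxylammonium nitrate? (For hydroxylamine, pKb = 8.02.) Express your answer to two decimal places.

NH3OH+ is the conjugate acid of the weak base NH2OH.
Kb = 10^(−8.02) = 9.55 × 10^-9
Ka = Kw/Kb = 1.0×10^-14 / 9.55 × 10^-9 = 1.05 × 10^-6
From the ICE table, Ka = [H+]²/(0.55 − [H+]) = 1.05 × 10^-6.
Neglecting [H+] in the denominator: [H+] = √(1.05 × 10^-6 × 0.55) = 7.60 × 10^-4 M
pH = −log[H+] = −log(7.60 × 10^-4) = 3.12

pH = 3.12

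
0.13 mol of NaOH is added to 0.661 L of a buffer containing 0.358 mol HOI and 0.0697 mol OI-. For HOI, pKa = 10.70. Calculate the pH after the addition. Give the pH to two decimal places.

pH = 10.64

OH- converts HOI to OI-: HOI → 0.228 mol, OI- → 0.2 mol.
Henderson–Hasselbalch with mole ratio 0.2/0.228: pH = 10.70 + (-0.057)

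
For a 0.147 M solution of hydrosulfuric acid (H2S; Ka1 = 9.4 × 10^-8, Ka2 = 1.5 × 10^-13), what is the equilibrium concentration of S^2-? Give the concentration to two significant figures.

First ionization gives [H+] ≈ [HS-] = 1.18 × 10^-4 M.
Second step: Ka2 = [H+][S^2-]/[HS-] ≈ [S^2-] (since [H+] ≈ [HS-]).
So [S^2-] ≈ Ka2.

1.5 × 10^-13 M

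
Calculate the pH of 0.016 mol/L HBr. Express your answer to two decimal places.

HBr is a strong acid and dissociates completely, so [H+] = 0.016 M.
pH = -log(0.016) = 1.80

pH = 1.80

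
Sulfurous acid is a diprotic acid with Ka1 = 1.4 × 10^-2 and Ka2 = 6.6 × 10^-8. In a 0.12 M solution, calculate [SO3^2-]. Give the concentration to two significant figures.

6.6 × 10^-8 M

First ionization gives [H+] ≈ [HSO3-] = 3.46 × 10^-2 M.
Second step: Ka2 = [H+][SO3^2-]/[HSO3-] ≈ [SO3^2-] (since [H+] ≈ [HSO3-]).
So [SO3^2-] ≈ Ka2.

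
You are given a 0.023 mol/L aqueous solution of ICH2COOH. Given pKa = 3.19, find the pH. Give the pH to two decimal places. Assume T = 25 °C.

pH = 2.45

ICH2COOH ⇌ ICH2COO- + H+
Ka = 10^(−3.19) = 6.46 × 10^-4
From the ICE table, Ka = x²/(0.023 − x) = 6.46 × 10^-4.
x is not negligible relative to C₀; solve x² + 0.000646·x − 1.49e-05 = 0.
x = (−Ka + √(Ka² + 4·Ka·C₀))/2 = 3.55 × 10^-3 M
pH = −log[H+] = −log(3.55 × 10^-3) = 2.45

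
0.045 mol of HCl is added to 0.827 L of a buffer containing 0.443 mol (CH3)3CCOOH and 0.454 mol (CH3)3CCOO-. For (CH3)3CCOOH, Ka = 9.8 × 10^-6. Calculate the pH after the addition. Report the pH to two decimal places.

pH = 4.93

After neutralization: n((CH3)3CCOOH) = 0.488 mol, n((CH3)3CCOO-) = 0.409 mol.
pKa = −log(9.8 × 10^-6) = 5.009
pH = pKa + log([A⁻]/[HA]) = 5.009 + log(0.409/0.488) = 5.009 -0.077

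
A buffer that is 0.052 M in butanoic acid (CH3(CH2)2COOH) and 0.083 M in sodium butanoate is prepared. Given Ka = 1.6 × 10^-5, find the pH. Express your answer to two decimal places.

pKa = −log(1.6 × 10^-5) = 4.796
Using pH = pKa + log([base]/[acid]) with [base]/[acid] = 0.083/0.052:
pH = 4.796 + (+0.203) = 5.00

pH = 5.00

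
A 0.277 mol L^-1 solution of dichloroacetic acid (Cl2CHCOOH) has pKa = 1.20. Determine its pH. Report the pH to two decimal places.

pH = 0.98

Cl2CHCOOH ⇌ Cl2CHCOO- + H+
Ka = 10^(−1.20) = 6.31 × 10^-2
Ka = [H+]²/(0.277 − [H+]) = 6.31 × 10^-2
The 5% rule fails; solving [H+]² + Ka·[H+] − Ka·C₀ = 0 exactly:
[H+] = (−Ka + √(Ka² + 4·Ka·C₀))/2 = 1.04 × 10^-1 M
pH = −log[H+] = −log(1.04 × 10^-1) = 0.98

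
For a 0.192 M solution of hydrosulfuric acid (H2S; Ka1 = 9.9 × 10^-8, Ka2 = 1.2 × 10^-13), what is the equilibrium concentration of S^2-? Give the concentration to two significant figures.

First ionization gives [H+] ≈ [HS-] = 1.38 × 10^-4 M.
Second step: Ka2 = [H+][S^2-]/[HS-] ≈ [S^2-] (since [H+] ≈ [HS-]).
So [S^2-] ≈ Ka2.

1.2 × 10^-13 M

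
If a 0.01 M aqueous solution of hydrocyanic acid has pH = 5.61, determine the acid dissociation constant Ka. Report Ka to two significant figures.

Ka = 6.0 × 10^-10

[H+] = 10^(-5.61) = 2.45 × 10^-6 M
At equilibrium [HA] = 0.01 − 2.45 × 10^-6 = 1.00 × 10^-2 M
Ka = [H+][A-]/[HA] = (2.45 × 10^-6)² / 1.00 × 10^-2 = 6.0 × 10^-10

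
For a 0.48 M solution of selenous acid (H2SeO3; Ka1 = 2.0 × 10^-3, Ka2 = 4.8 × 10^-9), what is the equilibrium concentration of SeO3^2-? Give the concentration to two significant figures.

4.8 × 10^-9 M

First ionization gives [H+] ≈ [HSeO3-] = 3.00 × 10^-2 M.
Second step: Ka2 = [H+][SeO3^2-]/[HSeO3-] ≈ [SeO3^2-] (since [H+] ≈ [HSeO3-]).
So [SeO3^2-] ≈ Ka2.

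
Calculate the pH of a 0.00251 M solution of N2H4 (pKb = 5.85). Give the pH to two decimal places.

pH = 9.77

N2H4 + H2O ⇌ N2H5+ + OH-
Kb = 10^(−5.85) = 1.41 × 10^-6
Kb = [OH-]²/(0.00251 − [OH-]) = 1.41 × 10^-6
Assume [OH-] ≪ 0.00251: [OH-] ≈ √(1.41 × 10^-6 × 0.00251) = 5.95 × 10^-5 M
pOH = 4.23, so pH = 14.00 − pOH = 9.77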